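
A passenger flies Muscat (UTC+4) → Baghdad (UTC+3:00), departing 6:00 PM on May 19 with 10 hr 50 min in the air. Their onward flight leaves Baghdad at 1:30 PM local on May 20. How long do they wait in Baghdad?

9 hours 40 minutes

Convert departure to UTC: 6:00 PM − 4:00 = 2:00 PM UTC on May 19.
Add 10 hours and 50 minutes flight time → 12:50 AM UTC (May 20).
Baghdad is UTC+3:00, so local arrival = 12:50 AM + 3:00 = 3:50 AM on May 20.
Layover = 1:30 PM − 3:50 AM = 9 hours 40 minutes.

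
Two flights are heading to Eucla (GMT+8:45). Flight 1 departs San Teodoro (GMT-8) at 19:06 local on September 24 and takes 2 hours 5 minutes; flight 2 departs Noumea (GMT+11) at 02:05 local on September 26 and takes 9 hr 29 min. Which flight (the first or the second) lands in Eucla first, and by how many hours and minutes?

the first, by 19 hours 23 minutes

Flight 1 in UTC: 19:06 + 8:00 = 03:06 on Sep 25.
+2 hours and 5 minutes → arrive 05:11 UTC on Sep 25.
Flight 2 in UTC: 02:05 − 11:00 = 15:05 on Sep 25.
+9 hours and 29 minutes → arrive 00:34 UTC on Sep 26.
Flight 1 lands earlier by 19 hours 23 minutes.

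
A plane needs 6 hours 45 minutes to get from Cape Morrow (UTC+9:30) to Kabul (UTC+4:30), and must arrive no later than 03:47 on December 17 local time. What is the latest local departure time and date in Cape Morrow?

02:02 on December 17

Target arrival in UTC: 03:47 − 4:30 = 23:17 on Dec 16.
Subtract 6 hours and 45 minutes → departure 16:32 UTC on Dec 16.
Cape Morrow is UTC+9:30: 16:32 + 9:30 = 02:02 on Dec 17.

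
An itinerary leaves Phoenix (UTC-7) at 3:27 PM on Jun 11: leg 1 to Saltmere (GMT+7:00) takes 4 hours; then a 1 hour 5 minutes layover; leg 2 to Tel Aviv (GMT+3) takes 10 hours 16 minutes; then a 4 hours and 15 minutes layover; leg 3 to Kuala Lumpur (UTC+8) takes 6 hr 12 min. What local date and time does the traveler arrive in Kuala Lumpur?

8:15 AM on June 13

Convert departure to UTC: 3:27 PM + 7:00 = 10:27 PM UTC on Jun 11.
Add 4 hours leg 1 → 2:27 AM UTC (Jun 12).
Add 1 hour and 5 minutes layover in Saltmere → 3:32 AM UTC.
Add 10 hours and 16 minutes leg 2 → 1:48 PM UTC.
Add 4 hours 15 minutes layover in Tel Aviv → 6:03 PM UTC.
Add 6 hours 12 minutes leg 3 → 12:15 AM UTC (Jun 13).
Kuala Lumpur is UTC+8:00, so local arrival = 12:15 AM + 8:00 = 8:15 AM on Jun 13.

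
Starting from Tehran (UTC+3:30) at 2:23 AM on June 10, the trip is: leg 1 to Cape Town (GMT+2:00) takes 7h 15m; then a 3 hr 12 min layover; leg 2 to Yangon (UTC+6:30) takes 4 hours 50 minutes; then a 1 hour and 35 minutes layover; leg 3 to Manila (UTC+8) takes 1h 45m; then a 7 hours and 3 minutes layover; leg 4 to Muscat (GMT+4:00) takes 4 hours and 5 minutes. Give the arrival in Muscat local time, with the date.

8:38 AM on June 11

Convert departure to UTC: 2:23 AM − 3:30 = 10:53 PM UTC on Jun 9.
Add 7 hours 15 minutes leg 1 → 6:08 AM UTC (Jun 10).
Add 3 hours 12 minutes layover in Cape Town → 9:20 AM UTC.
Add 4 hours and 50 minutes leg 2 → 2:10 PM UTC.
Add 1 hour and 35 minutes layover in Yangon → 3:45 PM UTC.
Add 1 hour and 45 minutes leg 3 → 5:30 PM UTC.
Add 7 hours and 3 minutes layover in Manila → 12:33 AM UTC (Jun 11).
Add 4 hours and 5 minutes leg 4 → 4:38 AM UTC.
Muscat is UTC+4:00, so local arrival = 4:38 AM + 4:00 = 8:38 AM on Jun 11.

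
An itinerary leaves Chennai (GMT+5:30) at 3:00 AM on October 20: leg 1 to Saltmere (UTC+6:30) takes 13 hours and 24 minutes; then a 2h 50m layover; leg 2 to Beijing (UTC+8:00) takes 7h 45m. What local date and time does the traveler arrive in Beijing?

Convert departure to UTC: 3:00 AM − 5:30 = 9:30 PM UTC on Oct 19.
Add 13 hours and 24 minutes leg 1 → 10:54 AM UTC (Oct 20).
Add 2 hours 50 minutes layover in Saltmere → 1:44 PM UTC.
Add 7 hours and 45 minutes leg 2 → 9:29 PM UTC.
Beijing is UTC+8:00, so local arrival = 9:29 PM + 8:00 = 5:29 AM on Oct 21.

5:29 AM on October 21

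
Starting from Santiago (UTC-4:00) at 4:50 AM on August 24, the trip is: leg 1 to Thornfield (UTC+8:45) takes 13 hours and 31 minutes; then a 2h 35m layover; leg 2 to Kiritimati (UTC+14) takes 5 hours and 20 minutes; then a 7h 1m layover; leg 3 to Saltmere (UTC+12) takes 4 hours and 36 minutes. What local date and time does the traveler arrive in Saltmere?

Convert departure to UTC: 4:50 AM + 4:00 = 8:50 AM UTC on Aug 24.
Add 13 hours 31 minutes leg 1 → 10:21 PM UTC.
Add 2 hours 35 minutes layover in Thornfield → 12:56 AM UTC (Aug 25).
Add 5 hours 20 minutes leg 2 → 6:16 AM UTC.
Add 7 hours and 1 minute layover in Kiritimati → 1:17 PM UTC.
Add 4 hours 36 minutes leg 3 → 5:53 PM UTC.
Saltmere is UTC+12:00, so local arrival = 5:53 PM + 12:00 = 5:53 AM on Aug 26.

5:53 AM on Aug 26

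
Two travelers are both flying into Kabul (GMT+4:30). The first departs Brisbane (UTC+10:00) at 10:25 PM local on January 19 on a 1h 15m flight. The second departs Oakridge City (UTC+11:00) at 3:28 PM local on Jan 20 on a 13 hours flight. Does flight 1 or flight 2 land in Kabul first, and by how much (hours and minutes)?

the first, by 27 hours 48 minutes

Flight 1 in UTC: 10:25 PM − 10:00 = 12:25 PM on Jan 19.
+1 hour 15 minutes → arrive 1:40 PM UTC on Jan 19.
Flight 2 in UTC: 3:28 PM − 11:00 = 4:28 AM on Jan 20.
+13 hours → arrive 5:28 PM UTC on Jan 20.
Flight 1 lands earlier by 27 hours 48 minutes.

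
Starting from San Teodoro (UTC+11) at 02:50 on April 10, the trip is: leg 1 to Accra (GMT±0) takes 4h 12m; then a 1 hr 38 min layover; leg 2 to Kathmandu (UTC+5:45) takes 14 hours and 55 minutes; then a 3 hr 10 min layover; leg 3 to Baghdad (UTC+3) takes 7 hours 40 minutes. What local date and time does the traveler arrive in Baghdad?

02:25 on Apr 11

Convert departure to UTC: 02:50 − 11:00 = 15:50 UTC on Apr 9.
Add 4 hours and 12 minutes leg 1 → 20:02 UTC.
Add 1 hour and 38 minutes layover in Accra → 21:40 UTC.
Add 14 hours and 55 minutes leg 2 → 12:35 UTC (Apr 10).
Add 3 hours 10 minutes layover in Kathmandu → 15:45 UTC.
Add 7 hours 40 minutes leg 3 → 23:25 UTC.
Baghdad is UTC+3:00, so local arrival = 23:25 + 3:00 = 02:25 on Apr 11.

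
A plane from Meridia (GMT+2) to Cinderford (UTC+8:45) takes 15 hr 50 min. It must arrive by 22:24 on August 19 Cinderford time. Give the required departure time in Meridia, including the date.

23:49 on Aug 18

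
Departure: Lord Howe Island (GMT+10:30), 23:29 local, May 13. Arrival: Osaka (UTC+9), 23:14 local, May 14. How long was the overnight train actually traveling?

25 hours 15 minutes

Departure in UTC: 23:29 − 10:30 = 12:59 on May 13.
Arrival in UTC: 23:14 − 9:00 = 14:14 on May 14.
Elapsed = 14:14 − 12:59 (+1 day) = 25 hours 15 minutes.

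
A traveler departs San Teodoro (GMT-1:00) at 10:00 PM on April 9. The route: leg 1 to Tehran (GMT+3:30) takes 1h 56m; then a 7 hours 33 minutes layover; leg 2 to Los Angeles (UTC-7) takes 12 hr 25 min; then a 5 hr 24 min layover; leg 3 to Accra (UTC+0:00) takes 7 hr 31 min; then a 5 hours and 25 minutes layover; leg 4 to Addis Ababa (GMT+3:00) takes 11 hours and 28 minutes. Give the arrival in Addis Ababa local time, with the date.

5:42 AM on April 12

Convert departure to UTC: 10:00 PM + 1:00 = 11:00 PM UTC on Apr 9.
Add 1 hour and 56 minutes leg 1 → 12:56 AM UTC (Apr 10).
Add 7 hours 33 minutes layover in Tehran → 8:29 AM UTC.
Add 12 hours and 25 minutes leg 2 → 8:54 PM UTC.
Add 5 hours and 24 minutes layover in Los Angeles → 2:18 AM UTC (Apr 11).
Add 7 hours 31 minutes leg 3 → 9:49 AM UTC.
Add 5 hours 25 minutes layover in Accra → 3:14 PM UTC.
Add 11 hours and 28 minutes leg 4 → 2:42 AM UTC (Apr 12).
Addis Ababa is UTC+3:00, so local arrival = 2:42 AM + 3:00 = 5:42 AM on Apr 12.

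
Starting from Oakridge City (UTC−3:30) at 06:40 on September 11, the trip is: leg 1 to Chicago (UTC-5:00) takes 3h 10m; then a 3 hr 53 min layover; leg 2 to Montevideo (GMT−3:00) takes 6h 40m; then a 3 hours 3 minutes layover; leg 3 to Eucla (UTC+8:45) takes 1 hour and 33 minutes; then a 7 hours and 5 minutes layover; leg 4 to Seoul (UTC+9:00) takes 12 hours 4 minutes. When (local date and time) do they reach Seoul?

08:38 on September 13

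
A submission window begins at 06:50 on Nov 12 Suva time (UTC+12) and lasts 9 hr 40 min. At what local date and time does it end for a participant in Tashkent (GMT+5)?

09:30 on November 12

Convert start to UTC: 06:50 − 12:00 = 18:50 UTC on Nov 11.
Add 9 hours and 40 minutes duration → 04:30 UTC (Nov 12).
Tashkent is UTC+5:00, so local end time = 04:30 + 5:00 = 09:30 on Nov 12.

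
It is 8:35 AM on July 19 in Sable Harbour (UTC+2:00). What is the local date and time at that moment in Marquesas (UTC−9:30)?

In UTC: 8:35 AM − 2:00 = 6:35 AM on Jul 19.
Marquesas is UTC−9:30: 6:35 AM − 9:30 = 9:05 PM on Jul 18.

9:05 PM on July 18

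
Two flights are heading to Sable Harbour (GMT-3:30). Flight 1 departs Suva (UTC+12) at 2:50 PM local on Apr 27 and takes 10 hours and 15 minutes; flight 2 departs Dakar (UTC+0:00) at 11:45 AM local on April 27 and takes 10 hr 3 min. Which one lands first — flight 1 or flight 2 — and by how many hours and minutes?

the first, by 8 hours 43 minutes

Flight 1 in UTC: 2:50 PM − 12:00 = 2:50 AM on Apr 27.
+10 hours 15 minutes → arrive 1:05 PM UTC on Apr 27.
Flight 2 departs at 11:45 AM UTC (Apr 27).
+10 hours 3 minutes → arrive 9:48 PM UTC on Apr 27.
Flight 1 lands earlier by 8 hours 43 minutes.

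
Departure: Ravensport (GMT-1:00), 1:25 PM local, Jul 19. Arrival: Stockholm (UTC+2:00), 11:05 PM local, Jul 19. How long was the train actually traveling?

6 hours 40 minutes

Departure in UTC: 1:25 PM + 1:00 = 2:25 PM on Jul 19.
Arrival in UTC: 11:05 PM − 2:00 = 9:05 PM on Jul 19.
Elapsed = 9:05 PM − 2:25 PM = 6 hours 40 minutes.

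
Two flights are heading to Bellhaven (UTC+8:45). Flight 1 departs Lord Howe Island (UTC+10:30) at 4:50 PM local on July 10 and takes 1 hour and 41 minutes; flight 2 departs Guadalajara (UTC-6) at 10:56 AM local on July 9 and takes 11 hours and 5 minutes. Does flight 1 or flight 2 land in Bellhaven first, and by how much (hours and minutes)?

Flight 1 in UTC: 4:50 PM − 10:30 = 6:20 AM on Jul 10.
+1 hour 41 minutes → arrive 8:01 AM UTC on Jul 10.
Flight 2 in UTC: 10:56 AM + 6:00 = 4:56 PM on Jul 9.
+11 hours and 5 minutes → arrive 4:01 AM UTC on Jul 10.
Flight 2 lands earlier by 4 hours.

the second, by 4 hours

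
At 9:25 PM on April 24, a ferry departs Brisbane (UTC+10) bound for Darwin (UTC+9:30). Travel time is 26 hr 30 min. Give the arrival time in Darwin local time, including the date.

Convert departure to UTC: 9:25 PM − 10:00 = 11:25 AM UTC on Apr 24.
Add 26 hours 30 minutes travel time → 1:55 PM UTC (Apr 25).
Darwin is UTC+9:30, so local arrival = 1:55 PM + 9:30 = 11:25 PM on Apr 25.

11:25 PM on April 25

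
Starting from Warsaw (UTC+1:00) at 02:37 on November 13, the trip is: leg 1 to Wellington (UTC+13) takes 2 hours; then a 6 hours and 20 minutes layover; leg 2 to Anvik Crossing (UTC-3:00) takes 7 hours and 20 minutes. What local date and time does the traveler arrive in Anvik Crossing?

14:17 on November 13

Convert departure to UTC: 02:37 − 1:00 = 01:37 UTC on Nov 13.
Add 2 hours leg 1 → 03:37 UTC.
Add 6 hours and 20 minutes layover in Wellington → 09:57 UTC.
Add 7 hours 20 minutes leg 2 → 17:17 UTC.
Anvik Crossing is UTC−3:00, so local arrival = 17:17 − 3:00 = 14:17 on Nov 13.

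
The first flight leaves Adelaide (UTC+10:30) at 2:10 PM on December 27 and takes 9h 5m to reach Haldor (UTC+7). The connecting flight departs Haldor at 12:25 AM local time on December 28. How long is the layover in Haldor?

4 hours 40 minutes

Convert departure to UTC: 2:10 PM − 10:30 = 3:40 AM UTC on Dec 27.
Add 9 hours and 5 minutes flight time → 12:45 PM UTC.
Haldor is UTC+7:00, so local arrival = 12:45 PM + 7:00 = 7:45 PM on Dec 27.
Layover = 12:25 AM − 7:45 PM (+1 day) = 4 hours 40 minutes.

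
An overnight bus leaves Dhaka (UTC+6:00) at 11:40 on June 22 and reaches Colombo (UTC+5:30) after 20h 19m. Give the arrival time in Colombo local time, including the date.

07:29 on June 23

Convert departure to UTC: 11:40 − 6:00 = 05:40 UTC on Jun 22.
Add 20 hours and 19 minutes travel time → 01:59 UTC (Jun 23).
Colombo is UTC+5:30, so local arrival = 01:59 + 5:30 = 07:29 on Jun 23.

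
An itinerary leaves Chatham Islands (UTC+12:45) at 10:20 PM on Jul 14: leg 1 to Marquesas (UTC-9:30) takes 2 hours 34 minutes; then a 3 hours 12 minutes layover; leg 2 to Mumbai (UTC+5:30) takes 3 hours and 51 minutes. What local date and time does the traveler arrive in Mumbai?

12:42 AM on July 15

Convert departure to UTC: 10:20 PM − 12:45 = 9:35 AM UTC on Jul 14.
Add 2 hours and 34 minutes leg 1 → 12:09 PM UTC.
Add 3 hours 12 minutes layover in Marquesas → 3:21 PM UTC.
Add 3 hours and 51 minutes leg 2 → 7:12 PM UTC.
Mumbai is UTC+5:30, so local arrival = 7:12 PM + 5:30 = 12:42 AM on Jul 15.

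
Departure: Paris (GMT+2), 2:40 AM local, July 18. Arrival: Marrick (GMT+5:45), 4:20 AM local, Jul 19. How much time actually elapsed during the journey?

Departure in UTC: 2:40 AM − 2:00 = 12:40 AM on Jul 18.
Arrival in UTC: 4:20 AM − 5:45 = 10:35 PM on Jul 18.
Elapsed = 10:35 PM − 12:40 AM = 21 hours 55 minutes.

21 hours 55 minutes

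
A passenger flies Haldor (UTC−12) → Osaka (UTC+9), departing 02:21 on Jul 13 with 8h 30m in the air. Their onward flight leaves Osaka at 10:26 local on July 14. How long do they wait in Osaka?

Convert departure to UTC: 02:21 + 12:00 = 14:21 UTC on Jul 13.
Add 8 hours 30 minutes flight time → 22:51 UTC.
Osaka is UTC+9:00, so local arrival = 22:51 + 9:00 = 07:51 on Jul 14.
Layover = 10:26 − 07:51 = 2 hours 35 minutes.

2 hours 35 minutes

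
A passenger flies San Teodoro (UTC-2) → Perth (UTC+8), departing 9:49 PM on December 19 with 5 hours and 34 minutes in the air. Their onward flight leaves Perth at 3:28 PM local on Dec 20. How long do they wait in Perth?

Convert departure to UTC: 9:49 PM + 2:00 = 11:49 PM UTC on Dec 19.
Add 5 hours 34 minutes flight time → 5:23 AM UTC (Dec 20).
Perth is UTC+8:00, so local arrival = 5:23 AM + 8:00 = 1:23 PM on Dec 20.
Layover = 3:28 PM − 1:23 PM = 2 hours 5 minutes.

2 hours 5 minutes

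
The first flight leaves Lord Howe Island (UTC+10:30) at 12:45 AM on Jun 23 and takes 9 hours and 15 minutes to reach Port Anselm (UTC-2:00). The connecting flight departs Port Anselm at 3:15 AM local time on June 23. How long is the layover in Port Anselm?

5 hours 45 minutes

Convert departure to UTC: 12:45 AM − 10:30 = 2:15 PM UTC on Jun 22.
Add 9 hours and 15 minutes flight time → 11:30 PM UTC.
Port Anselm is UTC−2:00, so local arrival = 11:30 PM − 2:00 = 9:30 PM on Jun 22.
Layover = 3:15 AM − 9:30 PM (+1 day) = 5 hours 45 minutes.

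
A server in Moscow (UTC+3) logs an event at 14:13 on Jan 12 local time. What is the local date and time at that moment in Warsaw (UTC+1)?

12:13 on Jan 12

In UTC: 14:13 − 3:00 = 11:13 on Jan 12.
Warsaw is UTC+1:00: 11:13 + 1:00 = 12:13 on Jan 12.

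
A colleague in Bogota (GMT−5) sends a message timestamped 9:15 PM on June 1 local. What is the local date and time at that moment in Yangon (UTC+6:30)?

In UTC: 9:15 PM + 5:00 = 2:15 AM on Jun 2.
Yangon is UTC+6:30: 2:15 AM + 6:30 = 8:45 AM on Jun 2.

8:45 AM on June 2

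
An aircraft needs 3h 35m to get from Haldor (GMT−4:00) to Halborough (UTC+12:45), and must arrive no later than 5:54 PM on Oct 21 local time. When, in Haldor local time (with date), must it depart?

Target arrival in UTC: 5:54 PM − 12:45 = 5:09 AM on Oct 21.
Subtract 3 hours 35 minutes → departure 1:34 AM UTC on Oct 21.
Haldor is UTC−4:00: 1:34 AM − 4:00 = 9:34 PM on Oct 20.

9:34 PM on October 20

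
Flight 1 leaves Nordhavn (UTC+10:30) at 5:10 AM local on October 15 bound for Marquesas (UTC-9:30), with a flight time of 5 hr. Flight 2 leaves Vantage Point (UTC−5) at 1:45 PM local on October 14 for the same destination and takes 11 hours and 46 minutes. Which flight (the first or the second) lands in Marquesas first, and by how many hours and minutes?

the first, by 6 hours 51 minutes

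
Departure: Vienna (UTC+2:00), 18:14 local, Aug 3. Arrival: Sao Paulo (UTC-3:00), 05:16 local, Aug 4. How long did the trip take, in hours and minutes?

Sao Paulo is 5:00 behind Vienna.
Clock-face elapsed time (ignoring zones) is 11 hours 2 minutes.
Actual elapsed = 11 hours 2 minutes + 5:00 = 16 hours 2 minutes.

16 hours 2 minutes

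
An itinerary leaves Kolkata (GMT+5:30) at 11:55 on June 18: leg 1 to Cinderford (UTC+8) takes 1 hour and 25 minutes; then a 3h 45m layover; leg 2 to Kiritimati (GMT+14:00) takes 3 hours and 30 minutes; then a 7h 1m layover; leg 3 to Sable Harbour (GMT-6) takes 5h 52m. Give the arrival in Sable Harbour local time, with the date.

21:58 on June 18

Convert departure to UTC: 11:55 − 5:30 = 06:25 UTC on Jun 18.
Add 1 hour 25 minutes leg 1 → 07:50 UTC.
Add 3 hours 45 minutes layover in Cinderford → 11:35 UTC.
Add 3 hours 30 minutes leg 2 → 15:05 UTC.
Add 7 hours 1 minute layover in Kiritimati → 22:06 UTC.
Add 5 hours and 52 minutes leg 3 → 03:58 UTC (Jun 19).
Sable Harbour is UTC−6:00, so local arrival = 03:58 − 6:00 = 21:58 on Jun 18.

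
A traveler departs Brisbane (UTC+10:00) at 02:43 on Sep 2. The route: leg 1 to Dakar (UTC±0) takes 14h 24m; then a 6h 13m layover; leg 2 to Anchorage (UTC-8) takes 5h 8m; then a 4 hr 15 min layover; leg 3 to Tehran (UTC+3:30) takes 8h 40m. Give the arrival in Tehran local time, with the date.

10:53 on Sep 3

Convert departure to UTC: 02:43 − 10:00 = 16:43 UTC on Sep 1.
Add 14 hours 24 minutes leg 1 → 07:07 UTC (Sep 2).
Add 6 hours 13 minutes layover in Dakar → 13:20 UTC.
Add 5 hours 8 minutes leg 2 → 18:28 UTC.
Add 4 hours and 15 minutes layover in Anchorage → 22:43 UTC.
Add 8 hours 40 minutes leg 3 → 07:23 UTC (Sep 3).
Tehran is UTC+3:30, so local arrival = 07:23 + 3:30 = 10:53 on Sep 3.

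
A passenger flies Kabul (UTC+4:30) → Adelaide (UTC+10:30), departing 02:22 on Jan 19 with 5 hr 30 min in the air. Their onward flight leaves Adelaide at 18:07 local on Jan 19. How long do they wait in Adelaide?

4 hours 15 minutes

Convert departure to UTC: 02:22 − 4:30 = 21:52 UTC on Jan 18.
Add 5 hours and 30 minutes flight time → 03:22 UTC (Jan 19).
Adelaide is UTC+10:30, so local arrival = 03:22 + 10:30 = 13:52 on Jan 19.
Layover = 18:07 − 13:52 = 4 hours 15 minutes.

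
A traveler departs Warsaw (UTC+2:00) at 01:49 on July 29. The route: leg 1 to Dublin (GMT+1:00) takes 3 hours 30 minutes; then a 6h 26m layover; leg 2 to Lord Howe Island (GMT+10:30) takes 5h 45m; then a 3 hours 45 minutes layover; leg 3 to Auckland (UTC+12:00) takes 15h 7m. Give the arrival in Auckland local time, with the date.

22:22 on July 30

Convert departure to UTC: 01:49 − 2:00 = 23:49 UTC on Jul 28.
Add 3 hours 30 minutes leg 1 → 03:19 UTC (Jul 29).
Add 6 hours 26 minutes layover in Dublin → 09:45 UTC.
Add 5 hours 45 minutes leg 2 → 15:30 UTC.
Add 3 hours and 45 minutes layover in Lord Howe Island → 19:15 UTC.
Add 15 hours and 7 minutes leg 3 → 10:22 UTC (Jul 30).
Auckland is UTC+12:00, so local arrival = 10:22 + 12:00 = 22:22 on Jul 30.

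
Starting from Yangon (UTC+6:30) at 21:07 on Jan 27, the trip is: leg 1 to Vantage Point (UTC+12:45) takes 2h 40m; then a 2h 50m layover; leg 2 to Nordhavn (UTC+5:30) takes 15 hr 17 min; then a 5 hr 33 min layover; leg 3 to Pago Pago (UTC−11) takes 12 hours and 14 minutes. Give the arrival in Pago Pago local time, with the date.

18:11 on January 28

Convert departure to UTC: 21:07 − 6:30 = 14:37 UTC on Jan 27.
Add 2 hours and 40 minutes leg 1 → 17:17 UTC.
Add 2 hours and 50 minutes layover in Vantage Point → 20:07 UTC.
Add 15 hours and 17 minutes leg 2 → 11:24 UTC (Jan 28).
Add 5 hours 33 minutes layover in Nordhavn → 16:57 UTC.
Add 12 hours and 14 minutes leg 3 → 05:11 UTC (Jan 29).
Pago Pago is UTC−11:00, so local arrival = 05:11 − 11:00 = 18:11 on Jan 28.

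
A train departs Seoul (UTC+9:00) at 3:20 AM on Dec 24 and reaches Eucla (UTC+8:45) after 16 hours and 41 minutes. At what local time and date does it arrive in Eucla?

7:46 PM on December 24

Convert departure to UTC: 3:20 AM − 9:00 = 6:20 PM UTC on Dec 23.
Add 16 hours and 41 minutes travel time → 11:01 AM UTC (Dec 24).
Eucla is UTC+8:45, so local arrival = 11:01 AM + 8:45 = 7:46 PM on Dec 24.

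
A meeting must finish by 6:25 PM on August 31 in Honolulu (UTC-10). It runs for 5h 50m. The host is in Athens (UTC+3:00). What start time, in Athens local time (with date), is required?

1:35 AM on September 1

Target end time in UTC: 6:25 PM + 10:00 = 4:25 AM on Sep 1.
Subtract 5 hours and 50 minutes → start 10:35 PM UTC on Aug 31.
Athens is UTC+3:00: 10:35 PM + 3:00 = 1:35 AM on Sep 1.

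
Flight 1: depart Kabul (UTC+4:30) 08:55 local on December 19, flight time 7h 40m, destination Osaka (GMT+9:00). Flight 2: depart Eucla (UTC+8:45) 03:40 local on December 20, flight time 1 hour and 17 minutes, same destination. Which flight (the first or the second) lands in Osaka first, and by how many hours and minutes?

Flight 1 in UTC: 08:55 − 4:30 = 04:25 on Dec 19.
+7 hours and 40 minutes → arrive 12:05 UTC on Dec 19.
Flight 2 in UTC: 03:40 − 8:45 = 18:55 on Dec 19.
+1 hour and 17 minutes → arrive 20:12 UTC on Dec 19.
Flight 1 lands earlier by 8 hours 7 minutes.

the first, by 8 hours 7 minutes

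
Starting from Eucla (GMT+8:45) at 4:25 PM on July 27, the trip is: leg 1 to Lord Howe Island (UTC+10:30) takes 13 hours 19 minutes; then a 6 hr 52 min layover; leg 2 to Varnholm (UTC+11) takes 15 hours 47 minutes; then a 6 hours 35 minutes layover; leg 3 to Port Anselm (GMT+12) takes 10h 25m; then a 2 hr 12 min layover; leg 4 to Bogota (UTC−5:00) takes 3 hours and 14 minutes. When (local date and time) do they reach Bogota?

1:04 PM on Jul 29

Convert departure to UTC: 4:25 PM − 8:45 = 7:40 AM UTC on Jul 27.
Add 13 hours 19 minutes leg 1 → 8:59 PM UTC.
Add 6 hours 52 minutes layover in Lord Howe Island → 3:51 AM UTC (Jul 28).
Add 15 hours and 47 minutes leg 2 → 7:38 PM UTC.
Add 6 hours and 35 minutes layover in Varnholm → 2:13 AM UTC (Jul 29).
Add 10 hours and 25 minutes leg 3 → 12:38 PM UTC.
Add 2 hours and 12 minutes layover in Port Anselm → 2:50 PM UTC.
Add 3 hours 14 minutes leg 4 → 6:04 PM UTC.
Bogota is UTC−5:00, so local arrival = 6:04 PM − 5:00 = 1:04 PM on Jul 29.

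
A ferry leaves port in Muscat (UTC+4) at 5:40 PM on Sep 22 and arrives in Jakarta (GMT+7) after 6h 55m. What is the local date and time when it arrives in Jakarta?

Convert departure to UTC: 5:40 PM − 4:00 = 1:40 PM UTC on Sep 22.
Add 6 hours and 55 minutes travel time → 8:35 PM UTC.
Jakarta is UTC+7:00, so local arrival = 8:35 PM + 7:00 = 3:35 AM on Sep 23.

3:35 AM on September 23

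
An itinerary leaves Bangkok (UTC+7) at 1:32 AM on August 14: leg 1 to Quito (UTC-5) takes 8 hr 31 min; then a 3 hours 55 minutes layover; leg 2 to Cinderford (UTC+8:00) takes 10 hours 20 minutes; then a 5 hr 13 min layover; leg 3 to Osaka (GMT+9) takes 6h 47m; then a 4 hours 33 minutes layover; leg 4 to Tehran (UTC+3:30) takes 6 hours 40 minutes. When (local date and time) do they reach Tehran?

8:01 PM on Aug 15

Convert departure to UTC: 1:32 AM − 7:00 = 6:32 PM UTC on Aug 13.
Add 8 hours and 31 minutes leg 1 → 3:03 AM UTC (Aug 14).
Add 3 hours and 55 minutes layover in Quito → 6:58 AM UTC.
Add 10 hours and 20 minutes leg 2 → 5:18 PM UTC.
Add 5 hours 13 minutes layover in Cinderford → 10:31 PM UTC.
Add 6 hours 47 minutes leg 3 → 5:18 AM UTC (Aug 15).
Add 4 hours 33 minutes layover in Osaka → 9:51 AM UTC.
Add 6 hours 40 minutes leg 4 → 4:31 PM UTC.
Tehran is UTC+3:30, so local arrival = 4:31 PM + 3:30 = 8:01 PM on Aug 15.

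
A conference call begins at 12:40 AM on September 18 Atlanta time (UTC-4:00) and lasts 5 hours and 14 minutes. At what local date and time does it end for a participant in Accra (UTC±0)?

9:54 AM on Sep 18

Accra is 4:00 ahead of Atlanta.
After 5 hours and 14 minutes it is 5:54 AM in Atlanta.
Shift by the zone difference: 5:54 AM + 4:00 = 9:54 AM on Sep 18 in Accra.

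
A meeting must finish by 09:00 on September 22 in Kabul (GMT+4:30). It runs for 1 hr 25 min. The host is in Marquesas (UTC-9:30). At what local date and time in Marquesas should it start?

Target end time in UTC: 09:00 − 4:30 = 04:30 on Sep 22.
Subtract 1 hour 25 minutes → start 03:05 UTC on Sep 22.
Marquesas is UTC−9:30: 03:05 − 9:30 = 17:35 on Sep 21.

17:35 on Sep 21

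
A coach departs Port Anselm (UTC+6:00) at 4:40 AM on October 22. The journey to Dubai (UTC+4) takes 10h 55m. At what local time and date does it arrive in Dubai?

Convert departure to UTC: 4:40 AM − 6:00 = 10:40 PM UTC on Oct 21.
Add 10 hours and 55 minutes travel time → 9:35 AM UTC (Oct 22).
Dubai is UTC+4:00, so local arrival = 9:35 AM + 4:00 = 1:35 PM on Oct 22.

1:35 PM on Oct 22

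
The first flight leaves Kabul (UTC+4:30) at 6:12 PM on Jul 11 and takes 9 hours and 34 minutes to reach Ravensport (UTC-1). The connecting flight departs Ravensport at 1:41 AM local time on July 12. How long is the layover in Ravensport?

Convert departure to UTC: 6:12 PM − 4:30 = 1:42 PM UTC on Jul 11.
Add 9 hours and 34 minutes flight time → 11:16 PM UTC.
Ravensport is UTC−1:00, so local arrival = 11:16 PM − 1:00 = 10:16 PM on Jul 11.
Layover = 1:41 AM − 10:16 PM (+1 day) = 3 hours 25 minutes.

3 hours 25 minutes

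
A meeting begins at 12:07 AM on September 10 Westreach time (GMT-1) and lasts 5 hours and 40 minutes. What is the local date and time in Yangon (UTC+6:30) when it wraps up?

1:17 PM on September 10

Yangon is 7:30 ahead of Westreach.
After 5 hours and 40 minutes it is 5:47 AM in Westreach.
Shift by the zone difference: 5:47 AM + 7:30 = 1:17 PM on Sep 10 in Yangon.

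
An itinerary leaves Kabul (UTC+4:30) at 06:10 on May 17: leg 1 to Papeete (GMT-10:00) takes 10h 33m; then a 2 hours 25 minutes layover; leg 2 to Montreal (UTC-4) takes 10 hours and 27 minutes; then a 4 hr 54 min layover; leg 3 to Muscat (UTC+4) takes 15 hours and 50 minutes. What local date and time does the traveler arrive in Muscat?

01:49 on May 19

Convert departure to UTC: 06:10 − 4:30 = 01:40 UTC on May 17.
Add 10 hours and 33 minutes leg 1 → 12:13 UTC.
Add 2 hours and 25 minutes layover in Papeete → 14:38 UTC.
Add 10 hours and 27 minutes leg 2 → 01:05 UTC (May 18).
Add 4 hours 54 minutes layover in Montreal → 05:59 UTC.
Add 15 hours and 50 minutes leg 3 → 21:49 UTC.
Muscat is UTC+4:00, so local arrival = 21:49 + 4:00 = 01:49 on May 19.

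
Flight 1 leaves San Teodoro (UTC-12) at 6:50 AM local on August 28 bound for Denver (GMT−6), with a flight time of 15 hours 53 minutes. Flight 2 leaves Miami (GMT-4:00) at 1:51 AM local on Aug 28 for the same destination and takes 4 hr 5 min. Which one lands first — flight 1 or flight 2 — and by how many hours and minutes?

Flight 1 in UTC: 6:50 AM + 12:00 = 6:50 PM on Aug 28.
+15 hours 53 minutes → arrive 10:43 AM UTC on Aug 29.
Flight 2 in UTC: 1:51 AM + 4:00 = 5:51 AM on Aug 28.
+4 hours 5 minutes → arrive 9:56 AM UTC on Aug 28.
Flight 2 lands earlier by 24 hours 47 minutes.

the second, by 24 hours 47 minutes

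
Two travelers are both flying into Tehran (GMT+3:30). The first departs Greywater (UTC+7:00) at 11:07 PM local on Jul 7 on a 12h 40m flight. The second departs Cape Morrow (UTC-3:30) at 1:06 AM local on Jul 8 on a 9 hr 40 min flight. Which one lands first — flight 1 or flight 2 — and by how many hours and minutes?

the first, by 9 hours 29 minutes

Flight 1 in UTC: 11:07 PM − 7:00 = 4:07 PM on Jul 7.
+12 hours 40 minutes → arrive 4:47 AM UTC on Jul 8.
Flight 2 in UTC: 1:06 AM + 3:30 = 4:36 AM on Jul 8.
+9 hours 40 minutes → arrive 2:16 PM UTC on Jul 8.
Flight 1 lands earlier by 9 hours 29 minutes.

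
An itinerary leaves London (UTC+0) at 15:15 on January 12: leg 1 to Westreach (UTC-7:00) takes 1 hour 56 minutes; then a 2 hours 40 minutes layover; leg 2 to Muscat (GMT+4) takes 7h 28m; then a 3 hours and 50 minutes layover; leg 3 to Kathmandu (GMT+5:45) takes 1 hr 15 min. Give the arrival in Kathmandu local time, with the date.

14:09 on January 13

London is at UTC+0, so departure is already 15:15 UTC on Jan 12.
Add 1 hour and 56 minutes leg 1 → 17:11 UTC.
Add 2 hours and 40 minutes layover in Westreach → 19:51 UTC.
Add 7 hours and 28 minutes leg 2 → 03:19 UTC (Jan 13).
Add 3 hours and 50 minutes layover in Muscat → 07:09 UTC.
Add 1 hour and 15 minutes leg 3 → 08:24 UTC.
Kathmandu is UTC+5:45, so local arrival = 08:24 + 5:45 = 14:09 on Jan 13.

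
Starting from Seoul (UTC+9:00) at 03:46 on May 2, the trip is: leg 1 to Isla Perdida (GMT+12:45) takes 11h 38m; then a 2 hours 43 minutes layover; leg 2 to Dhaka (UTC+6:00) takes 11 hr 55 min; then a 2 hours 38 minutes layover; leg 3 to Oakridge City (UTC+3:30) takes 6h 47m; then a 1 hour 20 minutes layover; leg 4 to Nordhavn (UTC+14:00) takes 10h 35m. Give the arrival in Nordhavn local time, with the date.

Convert departure to UTC: 03:46 − 9:00 = 18:46 UTC on May 1.
Add 11 hours 38 minutes leg 1 → 06:24 UTC (May 2).
Add 2 hours and 43 minutes layover in Isla Perdida → 09:07 UTC.
Add 11 hours 55 minutes leg 2 → 21:02 UTC.
Add 2 hours and 38 minutes layover in Dhaka → 23:40 UTC.
Add 6 hours 47 minutes leg 3 → 06:27 UTC (May 3).
Add 1 hour 20 minutes layover in Oakridge City → 07:47 UTC.
Add 10 hours and 35 minutes leg 4 → 18:22 UTC.
Nordhavn is UTC+14:00, so local arrival = 18:22 + 14:00 = 08:22 on May 4.

08:22 on May 4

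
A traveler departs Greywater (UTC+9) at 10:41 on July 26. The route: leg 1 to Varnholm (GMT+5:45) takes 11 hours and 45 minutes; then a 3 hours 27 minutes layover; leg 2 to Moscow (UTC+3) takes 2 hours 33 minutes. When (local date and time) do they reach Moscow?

Convert departure to UTC: 10:41 − 9:00 = 01:41 UTC on Jul 26.
Add 11 hours 45 minutes leg 1 → 13:26 UTC.
Add 3 hours 27 minutes layover in Varnholm → 16:53 UTC.
Add 2 hours 33 minutes leg 2 → 19:26 UTC.
Moscow is UTC+3:00, so local arrival = 19:26 + 3:00 = 22:26 on Jul 26.

22:26 on July 26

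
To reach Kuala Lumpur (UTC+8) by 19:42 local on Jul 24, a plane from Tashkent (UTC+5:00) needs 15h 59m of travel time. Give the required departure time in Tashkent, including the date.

00:43 on July 24

Target arrival in UTC: 19:42 − 8:00 = 11:42 on Jul 24.
Subtract 15 hours and 59 minutes → departure 19:43 UTC on Jul 23.
Tashkent is UTC+5:00: 19:43 + 5:00 = 00:43 on Jul 24.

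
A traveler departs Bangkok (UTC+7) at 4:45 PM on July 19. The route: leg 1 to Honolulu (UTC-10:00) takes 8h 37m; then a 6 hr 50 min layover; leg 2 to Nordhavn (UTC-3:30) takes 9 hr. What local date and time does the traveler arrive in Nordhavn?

6:42 AM on July 20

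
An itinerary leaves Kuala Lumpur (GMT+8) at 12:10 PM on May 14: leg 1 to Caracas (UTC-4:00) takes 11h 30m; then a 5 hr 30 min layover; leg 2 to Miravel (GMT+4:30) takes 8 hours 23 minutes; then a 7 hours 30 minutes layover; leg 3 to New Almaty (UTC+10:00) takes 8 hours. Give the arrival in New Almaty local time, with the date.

Convert departure to UTC: 12:10 PM − 8:00 = 4:10 AM UTC on May 14.
Add 11 hours 30 minutes leg 1 → 3:40 PM UTC.
Add 5 hours 30 minutes layover in Caracas → 9:10 PM UTC.
Add 8 hours 23 minutes leg 2 → 5:33 AM UTC (May 15).
Add 7 hours 30 minutes layover in Miravel → 1:03 PM UTC.
Add 8 hours leg 3 → 9:03 PM UTC.
New Almaty is UTC+10:00, so local arrival = 9:03 PM + 10:00 = 7:03 AM on May 16.

7:03 AM on May 16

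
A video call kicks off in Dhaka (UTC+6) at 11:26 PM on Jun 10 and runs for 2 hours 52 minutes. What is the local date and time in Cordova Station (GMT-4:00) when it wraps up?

4:18 PM on June 10

Cordova Station is 10:00 behind Dhaka.
After 2 hours and 52 minutes it is 2:18 AM (Jun 11) in Dhaka.
Shift by the zone difference: 2:18 AM − 10:00 = 4:18 PM on Jun 10 in Cordova Station.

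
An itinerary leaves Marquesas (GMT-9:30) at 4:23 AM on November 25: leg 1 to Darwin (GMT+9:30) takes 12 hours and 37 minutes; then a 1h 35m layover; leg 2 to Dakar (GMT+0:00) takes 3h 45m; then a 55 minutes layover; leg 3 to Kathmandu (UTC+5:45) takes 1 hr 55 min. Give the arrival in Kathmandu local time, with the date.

4:25 PM on November 26

Convert departure to UTC: 4:23 AM + 9:30 = 1:53 PM UTC on Nov 25.
Add 12 hours 37 minutes leg 1 → 2:30 AM UTC (Nov 26).
Add 1 hour 35 minutes layover in Darwin → 4:05 AM UTC.
Add 3 hours and 45 minutes leg 2 → 7:50 AM UTC.
Add 55 minutes layover in Dakar → 8:45 AM UTC.
Add 1 hour 55 minutes leg 3 → 10:40 AM UTC.
Kathmandu is UTC+5:45, so local arrival = 10:40 AM + 5:45 = 4:25 PM on Nov 26.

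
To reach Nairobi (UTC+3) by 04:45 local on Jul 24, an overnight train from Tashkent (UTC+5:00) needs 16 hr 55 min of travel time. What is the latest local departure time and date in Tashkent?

Target arrival in UTC: 04:45 − 3:00 = 01:45 on Jul 24.
Subtract 16 hours 55 minutes → departure 08:50 UTC on Jul 23.
Tashkent is UTC+5:00: 08:50 + 5:00 = 13:50 on Jul 23.

13:50 on Jul 23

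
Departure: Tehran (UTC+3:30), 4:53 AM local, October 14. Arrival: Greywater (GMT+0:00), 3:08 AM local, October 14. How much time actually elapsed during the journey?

1 hour 45 minutes

Greywater is 3:30 behind Tehran.
Clock-face elapsed time (ignoring zones) is −1 hour 45 minutes.
Actual elapsed = −1 hour 45 minutes + 3:30 = 1 hour 45 minutes.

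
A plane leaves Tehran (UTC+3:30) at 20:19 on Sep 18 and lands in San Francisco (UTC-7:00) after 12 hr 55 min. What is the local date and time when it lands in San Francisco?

22:44 on September 18

San Francisco is 10:30 behind Tehran.
After 12 hours and 55 minutes it is 09:14 (Sep 19) in Tehran.
Shift by the zone difference: 09:14 − 10:30 = 22:44 on Sep 18 in San Francisco.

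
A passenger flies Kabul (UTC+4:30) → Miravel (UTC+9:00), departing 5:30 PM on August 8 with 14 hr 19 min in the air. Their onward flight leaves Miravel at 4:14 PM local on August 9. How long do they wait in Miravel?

Convert departure to UTC: 5:30 PM − 4:30 = 1:00 PM UTC on Aug 8.
Add 14 hours and 19 minutes flight time → 3:19 AM UTC (Aug 9).
Miravel is UTC+9:00, so local arrival = 3:19 AM + 9:00 = 12:19 PM on Aug 9.
Layover = 4:14 PM − 12:19 PM = 3 hours 55 minutes.

3 hours 55 minutes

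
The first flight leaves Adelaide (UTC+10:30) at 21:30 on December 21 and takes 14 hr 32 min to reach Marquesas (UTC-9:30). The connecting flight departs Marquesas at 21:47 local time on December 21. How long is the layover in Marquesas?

5 hours 45 minutes

Convert departure to UTC: 21:30 − 10:30 = 11:00 UTC on Dec 21.
Add 14 hours and 32 minutes flight time → 01:32 UTC (Dec 22).
Marquesas is UTC−9:30, so local arrival = 01:32 − 9:30 = 16:02 on Dec 21.
Layover = 21:47 − 16:02 = 5 hours 45 minutes.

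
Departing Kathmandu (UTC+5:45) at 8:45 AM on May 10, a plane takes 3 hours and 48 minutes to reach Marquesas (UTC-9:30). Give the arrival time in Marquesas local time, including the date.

9:18 PM on May 9

Convert departure to UTC: 8:45 AM − 5:45 = 3:00 AM UTC on May 10.
Add 3 hours 48 minutes travel time → 6:48 AM UTC.
Marquesas is UTC−9:30, so local arrival = 6:48 AM − 9:30 = 9:18 PM on May 9.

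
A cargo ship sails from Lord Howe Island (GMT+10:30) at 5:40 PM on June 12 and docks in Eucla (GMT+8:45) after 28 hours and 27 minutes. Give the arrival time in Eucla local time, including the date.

Convert departure to UTC: 5:40 PM − 10:30 = 7:10 AM UTC on Jun 12.
Add 28 hours and 27 minutes travel time → 11:37 AM UTC (Jun 13).
Eucla is UTC+8:45, so local arrival = 11:37 AM + 8:45 = 8:22 PM on Jun 13.

8:22 PM on June 13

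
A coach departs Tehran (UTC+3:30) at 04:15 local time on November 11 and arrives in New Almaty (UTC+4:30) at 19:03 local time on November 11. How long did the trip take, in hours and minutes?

13 hours 48 minutes

New Almaty is 1:00 ahead of Tehran.
Clock-face elapsed time (ignoring zones) is 14 hours 48 minutes.
Actual elapsed = 14 hours 48 minutes − 1:00 = 13 hours 48 minutes.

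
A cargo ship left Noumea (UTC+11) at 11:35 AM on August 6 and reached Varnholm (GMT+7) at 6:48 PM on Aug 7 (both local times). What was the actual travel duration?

Departure in UTC: 11:35 AM − 11:00 = 12:35 AM on Aug 6.
Arrival in UTC: 6:48 PM − 7:00 = 11:48 AM on Aug 7.
Elapsed = 11:48 AM − 12:35 AM (+1 day) = 35 hours 13 minutes.

35 hours 13 minutes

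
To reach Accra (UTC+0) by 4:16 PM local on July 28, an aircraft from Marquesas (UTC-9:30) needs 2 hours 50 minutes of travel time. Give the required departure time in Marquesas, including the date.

3:56 AM on July 28

Target arrival is already UTC: 4:16 PM on Jul 28.
Subtract 2 hours and 50 minutes → departure 1:26 PM UTC on Jul 28.
Marquesas is UTC−9:30: 1:26 PM − 9:30 = 3:56 AM on Jul 28.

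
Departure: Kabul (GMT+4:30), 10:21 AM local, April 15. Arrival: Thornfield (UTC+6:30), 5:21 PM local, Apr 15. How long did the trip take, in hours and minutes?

5 hours

Thornfield is 2:00 ahead of Kabul.
Clock-face elapsed time (ignoring zones) is 7 hours.
Actual elapsed = 7 hours − 2:00 = 5 hours.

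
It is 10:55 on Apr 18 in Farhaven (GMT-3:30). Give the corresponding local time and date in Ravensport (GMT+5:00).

19:25 on April 18

In UTC: 10:55 + 3:30 = 14:25 on Apr 18.
Ravensport is UTC+5:00: 14:25 + 5:00 = 19:25 on Apr 18.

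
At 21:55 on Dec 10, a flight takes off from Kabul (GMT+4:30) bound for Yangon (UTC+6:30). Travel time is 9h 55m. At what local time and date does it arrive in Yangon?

Yangon is 2:00 ahead of Kabul.
After 9 hours 55 minutes it is 07:50 (Dec 11) in Kabul.
Shift by the zone difference: 07:50 + 2:00 = 09:50 on Dec 11 in Yangon.

09:50 on Dec 11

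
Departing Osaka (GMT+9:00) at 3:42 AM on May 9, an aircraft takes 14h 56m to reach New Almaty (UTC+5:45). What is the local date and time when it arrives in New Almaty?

Convert departure to UTC: 3:42 AM − 9:00 = 6:42 PM UTC on May 8.
Add 14 hours 56 minutes travel time → 9:38 AM UTC (May 9).
New Almaty is UTC+5:45, so local arrival = 9:38 AM + 5:45 = 3:23 PM on May 9.

3:23 PM on May 9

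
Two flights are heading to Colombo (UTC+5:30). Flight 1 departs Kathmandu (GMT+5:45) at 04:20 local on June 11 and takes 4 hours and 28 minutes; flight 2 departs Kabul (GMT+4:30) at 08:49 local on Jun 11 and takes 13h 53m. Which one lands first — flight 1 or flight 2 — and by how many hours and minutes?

Flight 1 in UTC: 04:20 − 5:45 = 22:35 on Jun 10.
+4 hours 28 minutes → arrive 03:03 UTC on Jun 11.
Flight 2 in UTC: 08:49 − 4:30 = 04:19 on Jun 11.
+13 hours 53 minutes → arrive 18:12 UTC on Jun 11.
Flight 1 lands earlier by 15 hours 9 minutes.

the first, by 15 hours 9 minutes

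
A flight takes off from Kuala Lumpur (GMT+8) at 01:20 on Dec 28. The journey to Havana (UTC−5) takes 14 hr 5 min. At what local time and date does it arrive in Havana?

02:25 on Dec 28

Convert departure to UTC: 01:20 − 8:00 = 17:20 UTC on Dec 27.
Add 14 hours 5 minutes travel time → 07:25 UTC (Dec 28).
Havana is UTC−5:00, so local arrival = 07:25 − 5:00 = 02:25 on Dec 28.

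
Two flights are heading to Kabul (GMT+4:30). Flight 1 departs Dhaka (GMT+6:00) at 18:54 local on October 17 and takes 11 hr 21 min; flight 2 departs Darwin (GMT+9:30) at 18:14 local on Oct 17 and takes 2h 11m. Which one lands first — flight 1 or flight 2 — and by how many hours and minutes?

the second, by 13 hours 20 minutes

Flight 1 in UTC: 18:54 − 6:00 = 12:54 on Oct 17.
+11 hours and 21 minutes → arrive 00:15 UTC on Oct 18.
Flight 2 in UTC: 18:14 − 9:30 = 08:44 on Oct 17.
+2 hours 11 minutes → arrive 10:55 UTC on Oct 17.
Flight 2 lands earlier by 13 hours 20 minutes.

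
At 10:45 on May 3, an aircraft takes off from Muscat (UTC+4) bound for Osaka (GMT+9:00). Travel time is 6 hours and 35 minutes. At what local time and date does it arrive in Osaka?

22:20 on May 3

Osaka is 5:00 ahead of Muscat.
After 6 hours and 35 minutes it is 17:20 in Muscat.
Shift by the zone difference: 17:20 + 5:00 = 22:20 on May 3 in Osaka.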